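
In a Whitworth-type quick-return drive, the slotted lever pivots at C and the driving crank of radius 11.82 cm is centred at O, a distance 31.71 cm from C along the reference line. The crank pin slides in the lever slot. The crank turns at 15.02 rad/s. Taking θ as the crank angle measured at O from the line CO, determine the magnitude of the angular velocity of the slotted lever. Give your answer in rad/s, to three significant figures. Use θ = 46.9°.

3.59

ω = 15.02 rad/s
Crank pin A relative to C: A = (d + r cosθ, r sinθ); lever angle φ = atan2(r sinθ, d + r cosθ).
Differentiating tanφ: φ̇ = rω(d cosθ + r)/(d² + r² + 2dr cosθ).
d² + r² + 2dr cosθ = |CA|² = 0.165744 m²;  d cosθ + r = +0.33487 m.
|ω_lever| = |0.1182·15.02·+0.33487| / 0.165744 = 3.5869 rad/s.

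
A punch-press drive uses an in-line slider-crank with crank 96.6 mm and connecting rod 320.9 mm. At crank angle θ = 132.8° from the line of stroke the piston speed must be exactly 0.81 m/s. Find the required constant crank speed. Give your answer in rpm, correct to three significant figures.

For an in-line slider-crank, |v_piston| = rω|sinθ|·[1 + r cosθ/√(L² − r² sin²θ)].
With r = 0.0966 m, L = 0.3209 m, θ = 132.8°: the bracketed kinematic factor |dx/dθ| = 0.056014 m.
ω = v/|dx/dθ| = 0.81/0.056014 = 14.461 rad/s.
N = 60ω/(2π) = 138.09 rpm.

138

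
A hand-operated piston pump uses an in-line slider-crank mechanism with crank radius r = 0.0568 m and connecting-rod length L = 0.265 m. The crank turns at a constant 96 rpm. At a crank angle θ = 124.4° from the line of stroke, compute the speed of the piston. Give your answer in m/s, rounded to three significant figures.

0.413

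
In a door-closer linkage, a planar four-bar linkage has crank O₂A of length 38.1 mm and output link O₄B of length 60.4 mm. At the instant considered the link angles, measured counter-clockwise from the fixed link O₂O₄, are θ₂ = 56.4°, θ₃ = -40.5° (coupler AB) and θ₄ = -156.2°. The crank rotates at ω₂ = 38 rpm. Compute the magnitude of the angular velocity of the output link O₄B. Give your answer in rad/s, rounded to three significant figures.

2.77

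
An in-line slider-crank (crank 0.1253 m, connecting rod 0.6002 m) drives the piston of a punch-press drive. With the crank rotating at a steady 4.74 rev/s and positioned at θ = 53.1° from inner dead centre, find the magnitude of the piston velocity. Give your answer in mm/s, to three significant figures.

ω = 2π·4.74 = 29.78 rad/s
For an in-line slider-crank, x = r cosθ + √(L² − r² sin²θ), so v = −rω sinθ·[1 + r cosθ/√(L² − r² sin²θ)].
With r = 0.1253 m, L = 0.6002 m, θ = 53.1°: √(L² − r² sin²θ) = 0.59178 m.
v = −0.1253·29.78·0.79968·[1 + 0.1253·0.60042/0.59178] = -3.3636 m/s.
|v| = 3.3636 m/s = 3363.6 mm/s.

3360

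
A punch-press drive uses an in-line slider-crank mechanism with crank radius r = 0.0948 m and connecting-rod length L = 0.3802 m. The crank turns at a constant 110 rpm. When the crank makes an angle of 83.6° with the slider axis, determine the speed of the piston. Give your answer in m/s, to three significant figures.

1.12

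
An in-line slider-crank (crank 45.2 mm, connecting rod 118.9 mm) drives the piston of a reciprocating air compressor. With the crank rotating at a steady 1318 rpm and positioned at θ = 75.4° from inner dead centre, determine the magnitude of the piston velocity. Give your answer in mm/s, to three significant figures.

ω = 2π·1318/60 = 138 rad/s
For an in-line slider-crank, x = r cosθ + √(L² − r² sin²θ), so v = −rω sinθ·[1 + r cosθ/√(L² − r² sin²θ)].
With r = 0.0452 m, L = 0.1189 m, θ = 75.4°: √(L² − r² sin²θ) = 0.11056 m.
v = −0.0452·138·0.96771·[1 + 0.0452·0.25207/0.11056] = -6.6592 m/s.
|v| = 6.6592 m/s = 6659.2 mm/s.

6660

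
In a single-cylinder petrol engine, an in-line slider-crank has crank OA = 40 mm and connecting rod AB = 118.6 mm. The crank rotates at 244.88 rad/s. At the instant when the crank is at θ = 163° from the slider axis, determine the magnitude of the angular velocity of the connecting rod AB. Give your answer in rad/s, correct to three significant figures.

ω = 244.9 rad/s
The rod makes angle φ with the slider axis where L sinφ = r sinθ; differentiating, L cosφ·φ̇ = r ω cosθ.
L cosφ = √(L² − r² sin²θ) = 0.11802 m.
|ω_rod| = r ω |cosθ| / √(L² − r² sin²θ) = 0.04·244.9·0.95630/0.11802 = 79.368 rad/s.

79.4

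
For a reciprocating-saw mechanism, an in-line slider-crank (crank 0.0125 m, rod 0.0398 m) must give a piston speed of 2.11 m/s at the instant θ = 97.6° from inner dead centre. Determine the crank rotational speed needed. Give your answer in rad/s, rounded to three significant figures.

178

For an in-line slider-crank, |v_piston| = rω|sinθ|·[1 + r cosθ/√(L² − r² sin²θ)].
With r = 0.0125 m, L = 0.0398 m, θ = 97.6°: the bracketed kinematic factor |dx/dθ| = 0.011849 m.
ω = v/|dx/dθ| = 2.11/0.011849 = 178.08 rad/s.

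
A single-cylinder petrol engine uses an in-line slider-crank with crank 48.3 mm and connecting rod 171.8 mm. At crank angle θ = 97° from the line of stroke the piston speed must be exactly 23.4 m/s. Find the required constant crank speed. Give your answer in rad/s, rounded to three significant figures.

506

For an in-line slider-crank, |v_piston| = rω|sinθ|·[1 + r cosθ/√(L² − r² sin²θ)].
With r = 0.0483 m, L = 0.1718 m, θ = 97°: the bracketed kinematic factor |dx/dθ| = 0.046229 m.
ω = v/|dx/dθ| = 23.4/0.046229 = 506.17 rad/s.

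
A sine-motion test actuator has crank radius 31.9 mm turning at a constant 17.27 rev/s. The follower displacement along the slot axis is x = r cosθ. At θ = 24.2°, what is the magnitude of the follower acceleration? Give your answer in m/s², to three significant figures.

ω = 108.5 rad/s (from 17.27 rev/s).
x = r cosθ ⇒ ẍ = −rω² cosθ (ω constant).
|a| = rω²|cosθ| = 0.0319·(108.5)²·|cos 24.2°| = 342.6 m/s².

343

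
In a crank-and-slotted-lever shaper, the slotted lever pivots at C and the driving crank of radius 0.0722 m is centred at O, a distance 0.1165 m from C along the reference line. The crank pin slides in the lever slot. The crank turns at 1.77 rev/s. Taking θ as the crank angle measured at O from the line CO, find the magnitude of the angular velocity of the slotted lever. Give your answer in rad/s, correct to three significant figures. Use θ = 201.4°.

ω = 11.12 rad/s (from 1.77 rev/s).
Crank pin A relative to C: A = (d + r cosθ, r sinθ); lever angle φ = atan2(r sinθ, d + r cosθ).
Differentiating tanφ: φ̇ = rω(d cosθ + r)/(d² + r² + 2dr cosθ).
d² + r² + 2dr cosθ = |CA|² = 0.00312231 m²;  d cosθ + r = -0.036268 m.
|ω_lever| = |0.0722·11.12·-0.036268| / 0.00312231 = 9.3269 rad/s.

9.33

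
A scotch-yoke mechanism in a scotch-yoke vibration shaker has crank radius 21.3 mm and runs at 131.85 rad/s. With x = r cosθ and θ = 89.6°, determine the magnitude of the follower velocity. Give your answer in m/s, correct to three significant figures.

ω = 131.8 rad/s
x = r cosθ ⇒ ẋ = −rω sinθ.
|v| = rω|sinθ| = 0.0213·131.8·|sin 89.6°| = 2.8083 m/s.

2.81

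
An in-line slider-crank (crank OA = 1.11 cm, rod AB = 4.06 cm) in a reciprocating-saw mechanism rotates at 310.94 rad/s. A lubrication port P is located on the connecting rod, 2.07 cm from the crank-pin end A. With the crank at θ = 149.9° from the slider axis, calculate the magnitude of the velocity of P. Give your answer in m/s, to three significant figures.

ω = 310.9 rad/s.  Crank-pin speed |V_A| = rω = 3.4514 m/s, perpendicular to OA.
Rod angle: sinφ = −(r/L) sinθ ⇒ φ = -7.881°; ω_rod = −rω cosθ/√(L²−r²sin²θ) = +74.248 rad/s.
V_P = V_A + ω_rod × AP, with AP = 0.0207 m along the rod.
Components: V_Px = −rω sinθ − a·ω_rod·sinφ = -1.5202 m/s;  V_Py = rω cosθ + a·ω_rod·cosφ = -1.4636 m/s.
|V_P| = √(V_Px² + V_Py²) = 2.1102 m/s.

2.11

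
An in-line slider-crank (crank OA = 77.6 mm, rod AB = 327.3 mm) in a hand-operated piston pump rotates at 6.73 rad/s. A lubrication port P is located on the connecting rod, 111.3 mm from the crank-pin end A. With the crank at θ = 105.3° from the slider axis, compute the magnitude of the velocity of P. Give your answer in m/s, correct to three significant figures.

0.501

ω = 6.73 rad/s.  Crank-pin speed |V_A| = rω = 0.52225 m/s, perpendicular to OA.
Rod angle: sinφ = −(r/L) sinθ ⇒ φ = -13.220°; ω_rod = −rω cosθ/√(L²−r²sin²θ) = +0.4325 rad/s.
V_P = V_A + ω_rod × AP, with AP = 0.1113 m along the rod.
Components: V_Px = −rω sinθ − a·ω_rod·sinφ = -0.49273 m/s;  V_Py = rω cosθ + a·ω_rod·cosφ = -0.090945 m/s.
|V_P| = √(V_Px² + V_Py²) = 0.50105 m/s.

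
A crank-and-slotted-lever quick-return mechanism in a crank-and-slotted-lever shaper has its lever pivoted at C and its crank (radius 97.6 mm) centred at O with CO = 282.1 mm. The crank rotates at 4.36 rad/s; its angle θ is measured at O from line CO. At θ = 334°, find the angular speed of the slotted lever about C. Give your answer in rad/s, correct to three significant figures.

ω = 4.36 rad/s
Crank pin A relative to C: A = (d + r cosθ, r sinθ); lever angle φ = atan2(r sinθ, d + r cosθ).
Differentiating tanφ: φ̇ = rω(d cosθ + r)/(d² + r² + 2dr cosθ).
d² + r² + 2dr cosθ = |CA|² = 0.138599 m²;  d cosθ + r = +0.35115 m.
|ω_lever| = |0.0976·4.36·+0.35115| / 0.138599 = 1.0781 rad/s.

1.08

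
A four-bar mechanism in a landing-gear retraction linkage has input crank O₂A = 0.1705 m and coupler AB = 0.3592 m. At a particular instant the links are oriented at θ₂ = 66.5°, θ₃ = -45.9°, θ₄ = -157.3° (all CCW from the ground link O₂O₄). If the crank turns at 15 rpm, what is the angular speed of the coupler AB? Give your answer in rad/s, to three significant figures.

0.554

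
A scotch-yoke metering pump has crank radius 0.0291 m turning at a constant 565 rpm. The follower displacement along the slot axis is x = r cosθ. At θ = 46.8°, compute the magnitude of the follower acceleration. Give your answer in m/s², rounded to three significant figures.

ω = 59.17 rad/s (from 565 rpm).
x = r cosθ ⇒ ẍ = −rω² cosθ (ω constant).
|a| = rω²|cosθ| = 0.0291·(59.17)²·|cos 46.8°| = 69.735 m/s².

69.7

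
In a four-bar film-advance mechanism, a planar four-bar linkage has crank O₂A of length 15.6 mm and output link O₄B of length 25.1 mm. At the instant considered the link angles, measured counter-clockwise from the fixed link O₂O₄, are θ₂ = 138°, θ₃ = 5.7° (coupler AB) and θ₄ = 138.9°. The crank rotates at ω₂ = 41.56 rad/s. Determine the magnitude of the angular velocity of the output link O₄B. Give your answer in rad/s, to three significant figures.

26.2

ω₂ = 41.56 rad/s
Differentiating the loop-closure r₂e^{iθ₂}+r₃e^{iθ₃}=r₁+r₄e^{iθ₄} gives r₂ω₂e^{iθ₂}+r₃ω₃e^{iθ₃}=r₄ω₄e^{iθ₄}.
Eliminating the other unknown: ω₄ = r₂ω₂ sin(θ₂−θ₃) / [r₄ sin(θ₄−θ₃)].
Numerator sine = +0.73963; denominator sine = +0.72897.
Result = 0.0156·41.56·(+0.73963) / (0.0251·(+0.72897)) = +26.208 rad/s; magnitude 26.208 rad/s.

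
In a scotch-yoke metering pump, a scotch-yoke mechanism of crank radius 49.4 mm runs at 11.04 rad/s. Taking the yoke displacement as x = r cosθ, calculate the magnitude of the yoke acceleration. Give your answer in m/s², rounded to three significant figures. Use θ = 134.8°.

ω = 11.04 rad/s
x = r cosθ ⇒ ẍ = −rω² cosθ (ω constant).
|a| = rω²|cosθ| = 0.0494·(11.04)²·|cos 134.8°| = 4.2426 m/s².

4.24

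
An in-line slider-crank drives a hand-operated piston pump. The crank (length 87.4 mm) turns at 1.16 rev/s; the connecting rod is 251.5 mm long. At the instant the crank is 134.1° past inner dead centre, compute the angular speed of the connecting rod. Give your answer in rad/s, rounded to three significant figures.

1.82

ω = 7.288 rad/s (converted from 1.16 rev/s).
The rod makes angle φ with the slider axis where L sinφ = r sinθ; differentiating, L cosφ·φ̇ = r ω cosθ.
L cosφ = √(L² − r² sin²θ) = 0.24354 m.
|ω_rod| = r ω |cosθ| / √(L² − r² sin²θ) = 0.0874·7.288·0.69591/0.24354 = 1.8202 rad/s.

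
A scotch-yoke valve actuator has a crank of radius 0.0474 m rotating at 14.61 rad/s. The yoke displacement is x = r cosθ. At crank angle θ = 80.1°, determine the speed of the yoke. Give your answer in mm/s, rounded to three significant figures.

ω = 14.61 rad/s
x = r cosθ ⇒ ẋ = −rω sinθ.
|v| = rω|sinθ| = 0.0474·14.61·|sin 80.1°| = 0.6822 m/s = 682.2 mm/s.

682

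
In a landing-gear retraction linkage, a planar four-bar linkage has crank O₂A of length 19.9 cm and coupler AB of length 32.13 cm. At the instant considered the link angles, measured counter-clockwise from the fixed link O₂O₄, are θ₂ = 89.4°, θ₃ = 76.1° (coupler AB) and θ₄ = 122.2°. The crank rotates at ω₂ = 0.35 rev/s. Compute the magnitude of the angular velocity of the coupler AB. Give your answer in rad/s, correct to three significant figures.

ω₂ = 2.199 rad/s (from 0.35 rev/s).
Differentiating the loop-closure r₂e^{iθ₂}+r₃e^{iθ₃}=r₁+r₄e^{iθ₄} gives r₂ω₂e^{iθ₂}+r₃ω₃e^{iθ₃}=r₄ω₄e^{iθ₄}.
Eliminating the other unknown: ω₃ = r₂ω₂ sin(θ₄−θ₂) / [r₃ sin(θ₃−θ₄)].
Numerator sine = +0.54171; denominator sine = -0.72055.
Result = 0.199·2.199·(+0.54171) / (0.3213·(-0.72055)) = -1.024 rad/s; magnitude 1.024 rad/s.

1.02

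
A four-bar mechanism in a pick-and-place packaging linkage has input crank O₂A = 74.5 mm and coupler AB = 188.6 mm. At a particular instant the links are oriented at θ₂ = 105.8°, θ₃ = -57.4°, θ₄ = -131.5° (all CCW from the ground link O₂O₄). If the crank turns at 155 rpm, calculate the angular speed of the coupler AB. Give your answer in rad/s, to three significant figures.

5.61

ω₂ = 16.23 rad/s (from 155 rpm).
Differentiating the loop-closure r₂e^{iθ₂}+r₃e^{iθ₃}=r₁+r₄e^{iθ₄} gives r₂ω₂e^{iθ₂}+r₃ω₃e^{iθ₃}=r₄ω₄e^{iθ₄}.
Eliminating the other unknown: ω₃ = r₂ω₂ sin(θ₄−θ₂) / [r₃ sin(θ₃−θ₄)].
Numerator sine = +0.84151; denominator sine = +0.96174.
Result = 0.0745·16.23·(+0.84151) / (0.1886·(+0.96174)) = +5.6102 rad/s; magnitude 5.6102 rad/s.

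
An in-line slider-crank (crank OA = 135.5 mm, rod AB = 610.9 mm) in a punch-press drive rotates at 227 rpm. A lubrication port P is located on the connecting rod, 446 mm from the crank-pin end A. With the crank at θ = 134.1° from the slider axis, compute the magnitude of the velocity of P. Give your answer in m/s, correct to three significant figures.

2.14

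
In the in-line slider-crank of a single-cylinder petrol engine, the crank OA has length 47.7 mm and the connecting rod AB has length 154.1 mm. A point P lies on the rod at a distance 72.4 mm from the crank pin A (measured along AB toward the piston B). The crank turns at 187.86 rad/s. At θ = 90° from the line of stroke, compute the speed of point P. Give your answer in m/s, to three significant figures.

8.96

ω = 187.9 rad/s.  Crank-pin speed |V_A| = rω = 8.9609 m/s, perpendicular to OA.
Rod angle: sinφ = −(r/L) sinθ ⇒ φ = -18.031°; ω_rod = −rω cosθ/√(L²−r²sin²θ) = -3.7446e-15 rad/s.
V_P = V_A + ω_rod × AP, with AP = 0.0724 m along the rod.
Components: V_Px = −rω sinθ − a·ω_rod·sinφ = -8.9609 m/s;  V_Py = rω cosθ + a·ω_rod·cosφ = +2.9091e-16 m/s.
|V_P| = √(V_Px² + V_Py²) = 8.9609 m/s.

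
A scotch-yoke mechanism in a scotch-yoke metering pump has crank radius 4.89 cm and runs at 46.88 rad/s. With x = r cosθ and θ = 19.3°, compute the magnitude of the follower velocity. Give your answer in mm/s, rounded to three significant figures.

ω = 46.88 rad/s
x = r cosθ ⇒ ẋ = −rω sinθ.
|v| = rω|sinθ| = 0.0489·46.88·|sin 19.3°| = 0.75768 m/s = 757.68 mm/s.

758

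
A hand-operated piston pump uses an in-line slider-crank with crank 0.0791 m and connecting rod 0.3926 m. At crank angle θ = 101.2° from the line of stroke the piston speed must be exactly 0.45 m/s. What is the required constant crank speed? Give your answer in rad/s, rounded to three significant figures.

For an in-line slider-crank, |v_piston| = rω|sinθ|·[1 + r cosθ/√(L² − r² sin²θ)].
With r = 0.0791 m, L = 0.3926 m, θ = 101.2°: the bracketed kinematic factor |dx/dθ| = 0.074496 m.
ω = v/|dx/dθ| = 0.45/0.074496 = 6.0406 rad/s.

6.04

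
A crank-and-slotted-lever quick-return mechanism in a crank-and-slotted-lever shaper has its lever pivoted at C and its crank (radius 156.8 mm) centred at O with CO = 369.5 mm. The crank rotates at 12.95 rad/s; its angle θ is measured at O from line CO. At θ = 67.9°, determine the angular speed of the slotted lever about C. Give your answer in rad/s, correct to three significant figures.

2.93

ω = 12.95 rad/s
Crank pin A relative to C: A = (d + r cosθ, r sinθ); lever angle φ = atan2(r sinθ, d + r cosθ).
Differentiating tanφ: φ̇ = rω(d cosθ + r)/(d² + r² + 2dr cosθ).
d² + r² + 2dr cosθ = |CA|² = 0.204712 m²;  d cosθ + r = +0.29581 m.
|ω_lever| = |0.1568·12.95·+0.29581| / 0.204712 = 2.9342 rad/s.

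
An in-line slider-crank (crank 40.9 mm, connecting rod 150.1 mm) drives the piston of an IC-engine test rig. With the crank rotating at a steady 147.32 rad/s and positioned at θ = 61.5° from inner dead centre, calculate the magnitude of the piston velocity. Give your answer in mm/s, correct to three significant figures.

6000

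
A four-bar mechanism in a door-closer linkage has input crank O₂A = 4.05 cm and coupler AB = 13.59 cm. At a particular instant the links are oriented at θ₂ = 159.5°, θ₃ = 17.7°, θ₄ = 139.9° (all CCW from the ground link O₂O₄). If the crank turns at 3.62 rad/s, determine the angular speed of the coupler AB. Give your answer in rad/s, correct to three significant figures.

0.428

ω₂ = 3.62 rad/s
Differentiating the loop-closure r₂e^{iθ₂}+r₃e^{iθ₃}=r₁+r₄e^{iθ₄} gives r₂ω₂e^{iθ₂}+r₃ω₃e^{iθ₃}=r₄ω₄e^{iθ₄}.
Eliminating the other unknown: ω₃ = r₂ω₂ sin(θ₄−θ₂) / [r₃ sin(θ₃−θ₄)].
Numerator sine = -0.33545; denominator sine = -0.84619.
Result = 0.0405·3.62·(-0.33545) / (0.1359·(-0.84619)) = +0.42767 rad/s; magnitude 0.42767 rad/s.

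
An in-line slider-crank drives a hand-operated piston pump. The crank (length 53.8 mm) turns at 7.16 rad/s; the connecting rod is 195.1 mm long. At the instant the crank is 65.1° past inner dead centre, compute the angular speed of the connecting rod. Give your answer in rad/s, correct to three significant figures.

0.859

ω = 7.16 rad/s
The rod makes angle φ with the slider axis where L sinφ = r sinθ; differentiating, L cosφ·φ̇ = r ω cosθ.
L cosφ = √(L² − r² sin²θ) = 0.1889 m.
|ω_rod| = r ω |cosθ| / √(L² − r² sin²θ) = 0.0538·7.16·0.42104/0.1889 = 0.85859 rad/s.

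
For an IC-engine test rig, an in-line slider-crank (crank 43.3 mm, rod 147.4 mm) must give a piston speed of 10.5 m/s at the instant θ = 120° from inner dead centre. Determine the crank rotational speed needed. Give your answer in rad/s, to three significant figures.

For an in-line slider-crank, |v_piston| = rω|sinθ|·[1 + r cosθ/√(L² − r² sin²θ)].
With r = 0.0433 m, L = 0.1474 m, θ = 120°: the bracketed kinematic factor |dx/dθ| = 0.031804 m.
ω = v/|dx/dθ| = 10.5/0.031804 = 330.15 rad/s.

330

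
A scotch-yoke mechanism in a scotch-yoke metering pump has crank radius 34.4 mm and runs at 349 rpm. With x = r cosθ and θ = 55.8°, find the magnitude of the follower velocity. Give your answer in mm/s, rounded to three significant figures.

ω = 36.55 rad/s (from 349 rpm).
x = r cosθ ⇒ ẋ = −rω sinθ.
|v| = rω|sinθ| = 0.0344·36.55·|sin 55.8°| = 1.0398 m/s = 1039.8 mm/s.

1040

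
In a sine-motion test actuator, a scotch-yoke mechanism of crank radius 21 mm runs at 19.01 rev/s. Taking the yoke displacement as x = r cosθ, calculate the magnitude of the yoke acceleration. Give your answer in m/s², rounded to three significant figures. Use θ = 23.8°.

274

ω = 119.4 rad/s (from 19.01 rev/s).
x = r cosθ ⇒ ẍ = −rω² cosθ (ω constant).
|a| = rω²|cosθ| = 0.021·(119.4)²·|cos 23.8°| = 274.12 m/s².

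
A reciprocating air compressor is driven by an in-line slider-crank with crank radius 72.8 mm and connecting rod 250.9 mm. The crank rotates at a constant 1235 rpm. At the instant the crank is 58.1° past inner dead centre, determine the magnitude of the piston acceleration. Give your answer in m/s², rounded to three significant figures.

ω = 2π·1235/60 = 129.3 rad/s
x(θ) = r cosθ + √(L² − r² sin²θ); with ω constant, a = ω²·d²x/dθ².
d²x/dθ² = −r cosθ − r²(cos2θ)/√u − r⁴ sin²2θ/(4u^{3/2}),  u = L² − r² sin²θ = 0.0591309 m².
Substituting r = 0.0728 m, L = 0.2509 m, θ = 58.1°: d²x/dθ² = -0.029241 m.
a = ω²·d²x/dθ² = (129.3)²·(-0.029241) = -489.08 m/s²;  |a| = 489.08 m/s².

489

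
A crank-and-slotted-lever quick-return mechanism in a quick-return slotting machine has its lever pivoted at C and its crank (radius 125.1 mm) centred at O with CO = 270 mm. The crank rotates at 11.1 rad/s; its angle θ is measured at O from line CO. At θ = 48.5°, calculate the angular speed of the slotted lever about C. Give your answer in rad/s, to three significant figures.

3.17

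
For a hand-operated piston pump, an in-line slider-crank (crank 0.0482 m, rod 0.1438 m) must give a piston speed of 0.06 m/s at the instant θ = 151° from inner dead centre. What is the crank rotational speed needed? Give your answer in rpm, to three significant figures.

34.9

For an in-line slider-crank, |v_piston| = rω|sinθ|·[1 + r cosθ/√(L² − r² sin²θ)].
With r = 0.0482 m, L = 0.1438 m, θ = 151°: the bracketed kinematic factor |dx/dθ| = 0.016425 m.
ω = v/|dx/dθ| = 0.06/0.016425 = 3.653 rad/s.
N = 60ω/(2π) = 34.883 rpm.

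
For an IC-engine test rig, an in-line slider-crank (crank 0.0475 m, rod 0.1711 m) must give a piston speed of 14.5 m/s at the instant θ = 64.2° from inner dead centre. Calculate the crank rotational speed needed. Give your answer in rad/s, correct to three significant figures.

301

For an in-line slider-crank, |v_piston| = rω|sinθ|·[1 + r cosθ/√(L² − r² sin²θ)].
With r = 0.0475 m, L = 0.1711 m, θ = 64.2°: the bracketed kinematic factor |dx/dθ| = 0.048102 m.
ω = v/|dx/dθ| = 14.5/0.048102 = 301.44 rad/s.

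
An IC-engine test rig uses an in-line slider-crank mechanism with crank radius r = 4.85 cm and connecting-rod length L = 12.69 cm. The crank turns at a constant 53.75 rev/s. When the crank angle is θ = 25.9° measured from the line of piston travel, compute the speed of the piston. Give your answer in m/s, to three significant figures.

ω = 2π·53.8 = 337.7 rad/s
For an in-line slider-crank, x = r cosθ + √(L² − r² sin²θ), so v = −rω sinθ·[1 + r cosθ/√(L² − r² sin²θ)].
With r = 0.0485 m, L = 0.1269 m, θ = 25.9°: √(L² − r² sin²θ) = 0.12512 m.
v = −0.0485·337.7·0.43680·[1 + 0.0485·0.89956/0.12512] = -9.6494 m/s.
|v| = 9.6494 m/s.

9.65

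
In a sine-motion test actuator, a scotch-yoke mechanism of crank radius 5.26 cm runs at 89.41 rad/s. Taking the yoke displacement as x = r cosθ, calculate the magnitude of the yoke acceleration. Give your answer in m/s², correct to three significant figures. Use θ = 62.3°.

ω = 89.41 rad/s
x = r cosθ ⇒ ẍ = −rω² cosθ (ω constant).
|a| = rω²|cosθ| = 0.0526·(89.41)²·|cos 62.3°| = 195.46 m/s².

195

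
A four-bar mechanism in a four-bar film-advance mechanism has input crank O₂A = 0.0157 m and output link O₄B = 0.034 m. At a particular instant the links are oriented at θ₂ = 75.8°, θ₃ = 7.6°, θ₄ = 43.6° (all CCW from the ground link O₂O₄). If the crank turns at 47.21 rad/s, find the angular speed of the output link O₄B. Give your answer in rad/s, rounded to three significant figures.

34.4

ω₂ = 47.21 rad/s
Differentiating the loop-closure r₂e^{iθ₂}+r₃e^{iθ₃}=r₁+r₄e^{iθ₄} gives r₂ω₂e^{iθ₂}+r₃ω₃e^{iθ₃}=r₄ω₄e^{iθ₄}.
Eliminating the other unknown: ω₄ = r₂ω₂ sin(θ₂−θ₃) / [r₄ sin(θ₄−θ₃)].
Numerator sine = +0.92849; denominator sine = +0.58779.
Result = 0.0157·47.21·(+0.92849) / (0.034·(+0.58779)) = +34.436 rad/s; magnitude 34.436 rad/s.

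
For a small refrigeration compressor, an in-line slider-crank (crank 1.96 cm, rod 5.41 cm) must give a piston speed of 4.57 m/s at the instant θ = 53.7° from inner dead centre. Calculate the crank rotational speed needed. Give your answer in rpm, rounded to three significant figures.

2260

For an in-line slider-crank, |v_piston| = rω|sinθ|·[1 + r cosθ/√(L² − r² sin²θ)].
With r = 0.0196 m, L = 0.0541 m, θ = 53.7°: the bracketed kinematic factor |dx/dθ| = 0.019339 m.
ω = v/|dx/dθ| = 4.57/0.019339 = 236.32 rad/s.
N = 60ω/(2π) = 2256.6 rpm.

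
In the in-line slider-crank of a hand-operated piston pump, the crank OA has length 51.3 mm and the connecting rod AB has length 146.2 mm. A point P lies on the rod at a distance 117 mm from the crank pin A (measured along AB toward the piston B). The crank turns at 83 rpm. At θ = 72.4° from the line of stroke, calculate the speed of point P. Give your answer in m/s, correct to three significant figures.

0.464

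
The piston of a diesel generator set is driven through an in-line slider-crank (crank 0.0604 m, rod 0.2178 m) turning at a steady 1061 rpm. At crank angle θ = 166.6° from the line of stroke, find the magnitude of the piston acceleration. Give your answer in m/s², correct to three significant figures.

540

ω = 2π·1061/60 = 111.1 rad/s
x(θ) = r cosθ + √(L² − r² sin²θ); with ω constant, a = ω²·d²x/dθ².
d²x/dθ² = −r cosθ − r²(cos2θ)/√u − r⁴ sin²2θ/(4u^{3/2}),  u = L² − r² sin²θ = 0.0472409 m².
Substituting r = 0.0604 m, L = 0.2178 m, θ = 166.6°: d²x/dθ² = +0.043708 m.
a = ω²·d²x/dθ² = (111.1)²·(+0.043708) = +539.57 m/s²;  |a| = 539.57 m/s².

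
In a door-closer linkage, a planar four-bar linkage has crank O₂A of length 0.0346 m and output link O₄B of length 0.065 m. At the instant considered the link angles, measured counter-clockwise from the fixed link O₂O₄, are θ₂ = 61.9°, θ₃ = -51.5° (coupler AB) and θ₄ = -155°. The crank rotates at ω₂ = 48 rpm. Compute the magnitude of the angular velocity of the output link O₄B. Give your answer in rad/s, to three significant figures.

2.53

ω₂ = 5.027 rad/s (from 48 rpm).
Differentiating the loop-closure r₂e^{iθ₂}+r₃e^{iθ₃}=r₁+r₄e^{iθ₄} gives r₂ω₂e^{iθ₂}+r₃ω₃e^{iθ₃}=r₄ω₄e^{iθ₄}.
Eliminating the other unknown: ω₄ = r₂ω₂ sin(θ₂−θ₃) / [r₄ sin(θ₄−θ₃)].
Numerator sine = +0.91775; denominator sine = -0.97237.
Result = 0.0346·5.027·(+0.91775) / (0.065·(-0.97237)) = -2.5254 rad/s; magnitude 2.5254 rad/s.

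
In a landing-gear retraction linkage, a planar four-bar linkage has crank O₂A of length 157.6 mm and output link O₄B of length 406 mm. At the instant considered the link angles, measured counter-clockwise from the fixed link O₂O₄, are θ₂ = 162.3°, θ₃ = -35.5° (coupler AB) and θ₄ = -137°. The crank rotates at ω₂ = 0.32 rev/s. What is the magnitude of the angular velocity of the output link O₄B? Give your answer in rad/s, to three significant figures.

0.243

ω₂ = 2.011 rad/s (from 0.32 rev/s).
Differentiating the loop-closure r₂e^{iθ₂}+r₃e^{iθ₃}=r₁+r₄e^{iθ₄} gives r₂ω₂e^{iθ₂}+r₃ω₃e^{iθ₃}=r₄ω₄e^{iθ₄}.
Eliminating the other unknown: ω₄ = r₂ω₂ sin(θ₂−θ₃) / [r₄ sin(θ₄−θ₃)].
Numerator sine = -0.30570; denominator sine = -0.97992.
Result = 0.1576·2.011·(-0.30570) / (0.406·(-0.97992)) = +0.24348 rad/s; magnitude 0.24348 rad/s.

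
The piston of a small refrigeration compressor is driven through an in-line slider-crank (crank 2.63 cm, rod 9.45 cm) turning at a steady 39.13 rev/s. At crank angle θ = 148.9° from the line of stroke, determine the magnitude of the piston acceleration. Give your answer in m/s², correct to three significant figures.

ω = 2π·39.1 = 245.9 rad/s
x(θ) = r cosθ + √(L² − r² sin²θ); with ω constant, a = ω²·d²x/dθ².
d²x/dθ² = −r cosθ − r²(cos2θ)/√u − r⁴ sin²2θ/(4u^{3/2}),  u = L² − r² sin²θ = 0.0087457 m².
Substituting r = 0.0263 m, L = 0.0945 m, θ = 148.9°: d²x/dθ² = +0.018956 m.
a = ω²·d²x/dθ² = (245.9)²·(+0.018956) = +1145.8 m/s²;  |a| = 1145.8 m/s².

1150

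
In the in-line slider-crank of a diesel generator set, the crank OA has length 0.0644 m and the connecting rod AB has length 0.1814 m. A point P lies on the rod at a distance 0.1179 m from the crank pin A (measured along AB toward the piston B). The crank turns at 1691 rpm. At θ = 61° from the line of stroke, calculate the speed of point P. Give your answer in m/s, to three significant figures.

ω = 177.1 rad/s.  Crank-pin speed |V_A| = rω = 11.404 m/s, perpendicular to OA.
Rod angle: sinφ = −(r/L) sinθ ⇒ φ = -18.090°; ω_rod = −rω cosθ/√(L²−r²sin²θ) = -32.063 rad/s.
V_P = V_A + ω_rod × AP, with AP = 0.1179 m along the rod.
Components: V_Px = −rω sinθ − a·ω_rod·sinφ = -11.148 m/s;  V_Py = rω cosθ + a·ω_rod·cosφ = +1.9354 m/s.
|V_P| = √(V_Px² + V_Py²) = 11.315 m/s.

11.3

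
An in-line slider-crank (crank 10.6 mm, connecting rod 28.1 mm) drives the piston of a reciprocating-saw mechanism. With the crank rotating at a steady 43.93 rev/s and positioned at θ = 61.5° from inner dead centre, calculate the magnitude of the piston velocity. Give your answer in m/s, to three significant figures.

ω = 2π·43.9 = 276 rad/s
For an in-line slider-crank, x = r cosθ + √(L² − r² sin²θ), so v = −rω sinθ·[1 + r cosθ/√(L² − r² sin²θ)].
With r = 0.0106 m, L = 0.0281 m, θ = 61.5°: √(L² − r² sin²θ) = 0.026511 m.
v = −0.0106·276·0.87882·[1 + 0.0106·0.47716/0.026511] = -3.0618 m/s.
|v| = 3.0618 m/s.

3.06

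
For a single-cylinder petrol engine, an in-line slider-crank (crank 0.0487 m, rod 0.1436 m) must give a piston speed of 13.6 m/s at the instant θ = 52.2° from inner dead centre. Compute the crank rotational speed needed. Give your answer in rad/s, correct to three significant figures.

291

For an in-line slider-crank, |v_piston| = rω|sinθ|·[1 + r cosθ/√(L² − r² sin²θ)].
With r = 0.0487 m, L = 0.1436 m, θ = 52.2°: the bracketed kinematic factor |dx/dθ| = 0.046783 m.
ω = v/|dx/dθ| = 13.6/0.046783 = 290.71 rad/s.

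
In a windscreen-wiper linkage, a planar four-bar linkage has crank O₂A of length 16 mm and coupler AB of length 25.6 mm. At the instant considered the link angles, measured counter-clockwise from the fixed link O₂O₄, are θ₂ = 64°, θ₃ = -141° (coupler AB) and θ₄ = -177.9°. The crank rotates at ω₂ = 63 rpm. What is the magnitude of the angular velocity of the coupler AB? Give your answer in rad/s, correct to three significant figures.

ω₂ = 6.597 rad/s (from 63 rpm).
Differentiating the loop-closure r₂e^{iθ₂}+r₃e^{iθ₃}=r₁+r₄e^{iθ₄} gives r₂ω₂e^{iθ₂}+r₃ω₃e^{iθ₃}=r₄ω₄e^{iθ₄}.
Eliminating the other unknown: ω₃ = r₂ω₂ sin(θ₄−θ₂) / [r₃ sin(θ₃−θ₄)].
Numerator sine = +0.88213; denominator sine = +0.60042.
Result = 0.016·6.597·(+0.88213) / (0.0256·(+0.60042)) = +6.0579 rad/s; magnitude 6.0579 rad/s.

6.06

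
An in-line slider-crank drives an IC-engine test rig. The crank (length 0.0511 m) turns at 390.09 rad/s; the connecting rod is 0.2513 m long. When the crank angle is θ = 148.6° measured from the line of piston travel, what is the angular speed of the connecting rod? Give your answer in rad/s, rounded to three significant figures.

ω = 390.1 rad/s
The rod makes angle φ with the slider axis where L sinφ = r sinθ; differentiating, L cosφ·φ̇ = r ω cosθ.
L cosφ = √(L² − r² sin²θ) = 0.24989 m.
|ω_rod| = r ω |cosθ| / √(L² − r² sin²θ) = 0.0511·390.1·0.85355/0.24989 = 68.088 rad/s.

68.1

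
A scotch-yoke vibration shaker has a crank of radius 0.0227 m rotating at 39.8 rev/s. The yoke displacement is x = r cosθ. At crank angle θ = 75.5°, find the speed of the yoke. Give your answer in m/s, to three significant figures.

ω = 250.1 rad/s (from 39.8 rev/s).
x = r cosθ ⇒ ẋ = −rω sinθ.
|v| = rω|sinθ| = 0.0227·250.1·|sin 75.5°| = 5.4958 m/s.

5.50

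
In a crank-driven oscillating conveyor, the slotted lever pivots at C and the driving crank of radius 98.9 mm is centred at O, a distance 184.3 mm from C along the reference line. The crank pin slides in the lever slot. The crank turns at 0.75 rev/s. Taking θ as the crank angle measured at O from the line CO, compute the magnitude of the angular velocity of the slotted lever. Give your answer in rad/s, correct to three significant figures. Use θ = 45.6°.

1.53

ω = 4.712 rad/s (from 0.75 rev/s).
Crank pin A relative to C: A = (d + r cosθ, r sinθ); lever angle φ = atan2(r sinθ, d + r cosθ).
Differentiating tanφ: φ̇ = rω(d cosθ + r)/(d² + r² + 2dr cosθ).
d² + r² + 2dr cosθ = |CA|² = 0.0692536 m²;  d cosθ + r = +0.22785 m.
|ω_lever| = |0.0989·4.712·+0.22785| / 0.0692536 = 1.5333 rad/s.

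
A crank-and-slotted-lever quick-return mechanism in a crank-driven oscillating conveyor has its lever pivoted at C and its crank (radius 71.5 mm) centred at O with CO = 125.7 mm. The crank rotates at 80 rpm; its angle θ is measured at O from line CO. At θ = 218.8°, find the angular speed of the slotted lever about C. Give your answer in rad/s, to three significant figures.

ω = 8.378 rad/s (from 80 rpm).
Crank pin A relative to C: A = (d + r cosθ, r sinθ); lever angle φ = atan2(r sinθ, d + r cosθ).
Differentiating tanφ: φ̇ = rω(d cosθ + r)/(d² + r² + 2dr cosθ).
d² + r² + 2dr cosθ = |CA|² = 0.00690406 m²;  d cosθ + r = -0.026463 m.
|ω_lever| = |0.0715·8.378·-0.026463| / 0.00690406 = 2.2959 rad/s.

2.30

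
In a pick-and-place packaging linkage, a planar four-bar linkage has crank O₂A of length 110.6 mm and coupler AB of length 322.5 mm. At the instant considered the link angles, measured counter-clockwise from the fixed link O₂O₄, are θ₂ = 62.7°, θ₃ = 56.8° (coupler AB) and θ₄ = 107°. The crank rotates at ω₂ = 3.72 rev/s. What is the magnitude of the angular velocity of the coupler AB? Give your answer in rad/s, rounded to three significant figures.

ω₂ = 23.37 rad/s (from 3.72 rev/s).
Differentiating the loop-closure r₂e^{iθ₂}+r₃e^{iθ₃}=r₁+r₄e^{iθ₄} gives r₂ω₂e^{iθ₂}+r₃ω₃e^{iθ₃}=r₄ω₄e^{iθ₄}.
Eliminating the other unknown: ω₃ = r₂ω₂ sin(θ₄−θ₂) / [r₃ sin(θ₃−θ₄)].
Numerator sine = +0.69842; denominator sine = -0.76828.
Result = 0.1106·23.37·(+0.69842) / (0.3225·(-0.76828)) = -7.2869 rad/s; magnitude 7.2869 rad/s.

7.29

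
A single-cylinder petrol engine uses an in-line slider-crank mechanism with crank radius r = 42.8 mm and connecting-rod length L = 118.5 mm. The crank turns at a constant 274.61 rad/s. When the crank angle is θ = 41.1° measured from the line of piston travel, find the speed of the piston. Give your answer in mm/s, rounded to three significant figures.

9890

ω = 274.6 rad/s
For an in-line slider-crank, x = r cosθ + √(L² − r² sin²θ), so v = −rω sinθ·[1 + r cosθ/√(L² − r² sin²θ)].
With r = 0.0428 m, L = 0.1185 m, θ = 41.1°: √(L² − r² sin²θ) = 0.11511 m.
v = −0.0428·274.6·0.65738·[1 + 0.0428·0.75356/0.11511] = -9.8911 m/s.
|v| = 9.8911 m/s = 9891.1 mm/s.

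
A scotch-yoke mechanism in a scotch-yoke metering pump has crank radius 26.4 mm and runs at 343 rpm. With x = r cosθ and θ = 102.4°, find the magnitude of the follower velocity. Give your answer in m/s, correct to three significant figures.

ω = 35.92 rad/s (from 343 rpm).
x = r cosθ ⇒ ẋ = −rω sinθ.
|v| = rω|sinθ| = 0.0264·35.92·|sin 102.4°| = 0.92614 m/s.

0.926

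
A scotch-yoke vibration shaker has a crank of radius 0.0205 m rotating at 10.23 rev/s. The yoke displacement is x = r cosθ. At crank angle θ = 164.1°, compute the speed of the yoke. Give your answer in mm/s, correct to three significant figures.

ω = 64.28 rad/s (from 10.23 rev/s).
x = r cosθ ⇒ ẋ = −rω sinθ.
|v| = rω|sinθ| = 0.0205·64.28·|sin 164.1°| = 0.36099 m/s = 360.99 mm/s.

361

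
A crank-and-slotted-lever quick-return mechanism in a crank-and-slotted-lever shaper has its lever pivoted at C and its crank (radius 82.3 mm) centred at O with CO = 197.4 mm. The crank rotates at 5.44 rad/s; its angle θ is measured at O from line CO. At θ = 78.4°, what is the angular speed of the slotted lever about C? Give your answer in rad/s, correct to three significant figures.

1.04

ω = 5.44 rad/s
Crank pin A relative to C: A = (d + r cosθ, r sinθ); lever angle φ = atan2(r sinθ, d + r cosθ).
Differentiating tanφ: φ̇ = rω(d cosθ + r)/(d² + r² + 2dr cosθ).
d² + r² + 2dr cosθ = |CA|² = 0.0522735 m²;  d cosθ + r = +0.12199 m.
|ω_lever| = |0.0823·5.44·+0.12199| / 0.0522735 = 1.0448 rad/s.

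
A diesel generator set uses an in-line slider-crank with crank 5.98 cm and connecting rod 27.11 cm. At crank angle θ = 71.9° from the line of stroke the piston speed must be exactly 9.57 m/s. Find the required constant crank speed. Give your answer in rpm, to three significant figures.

For an in-line slider-crank, |v_piston| = rω|sinθ|·[1 + r cosθ/√(L² − r² sin²θ)].
With r = 0.0598 m, L = 0.2711 m, θ = 71.9°: the bracketed kinematic factor |dx/dθ| = 0.060825 m.
ω = v/|dx/dθ| = 9.57/0.060825 = 157.34 rad/s.
N = 60ω/(2π) = 1502.5 rpm.

1500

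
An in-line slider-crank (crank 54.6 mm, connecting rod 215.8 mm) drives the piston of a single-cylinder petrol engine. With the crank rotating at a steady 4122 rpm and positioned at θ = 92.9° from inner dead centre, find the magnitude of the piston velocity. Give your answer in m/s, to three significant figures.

ω = 2π·4122/60 = 431.7 rad/s
For an in-line slider-crank, x = r cosθ + √(L² − r² sin²θ), so v = −rω sinθ·[1 + r cosθ/√(L² − r² sin²θ)].
With r = 0.0546 m, L = 0.2158 m, θ = 92.9°: √(L² − r² sin²θ) = 0.2088 m.
v = −0.0546·431.7·0.99872·[1 + 0.0546·-0.05059/0.2088] = -23.227 m/s.
|v| = 23.227 m/s.

23.2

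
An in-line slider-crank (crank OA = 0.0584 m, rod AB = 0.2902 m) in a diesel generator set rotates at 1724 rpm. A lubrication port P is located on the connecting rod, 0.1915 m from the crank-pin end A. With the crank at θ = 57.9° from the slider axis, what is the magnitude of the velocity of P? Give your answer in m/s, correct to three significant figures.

ω = 180.5 rad/s.  Crank-pin speed |V_A| = rω = 10.543 m/s, perpendicular to OA.
Rod angle: sinφ = −(r/L) sinθ ⇒ φ = -9.815°; ω_rod = −rω cosθ/√(L²−r²sin²θ) = -19.593 rad/s.
V_P = V_A + ω_rod × AP, with AP = 0.1915 m along the rod.
Components: V_Px = −rω sinθ − a·ω_rod·sinφ = -9.5711 m/s;  V_Py = rω cosθ + a·ω_rod·cosφ = +1.9055 m/s.
|V_P| = √(V_Px² + V_Py²) = 9.759 m/s.

9.76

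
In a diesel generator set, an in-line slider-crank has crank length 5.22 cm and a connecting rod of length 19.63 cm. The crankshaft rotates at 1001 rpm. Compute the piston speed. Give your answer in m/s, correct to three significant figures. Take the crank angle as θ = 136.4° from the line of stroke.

3.03

ω = 2π·1001/60 = 104.8 rad/s
For an in-line slider-crank, x = r cosθ + √(L² − r² sin²θ), so v = −rω sinθ·[1 + r cosθ/√(L² − r² sin²θ)].
With r = 0.0522 m, L = 0.1963 m, θ = 136.4°: √(L² − r² sin²θ) = 0.19297 m.
v = −0.0522·104.8·0.68962·[1 + 0.0522·-0.72417/0.19297] = -3.0343 m/s.
|v| = 3.0343 m/s.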